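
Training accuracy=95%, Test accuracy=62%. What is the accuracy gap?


Gap = train_accuracy - test_accuracy
= 95 - 62
= 33%
This large gap strongly indicates overfitting.

33


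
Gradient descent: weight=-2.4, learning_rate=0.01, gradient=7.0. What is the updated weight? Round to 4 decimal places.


w_new = w_old - lr * gradient
= -2.4 - 0.01 * 7.0
= -2.4 - (0.07)
= -2.4700

-2.4700


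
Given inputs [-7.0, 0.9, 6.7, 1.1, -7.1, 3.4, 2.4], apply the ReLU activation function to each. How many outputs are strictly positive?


ReLU(x) = max(0, x) for each element:
ReLU(-7.0) = 0
ReLU(0.9) = 0.9
ReLU(6.7) = 6.7
ReLU(1.1) = 1.1
ReLU(-7.1) = 0
ReLU(3.4) = 3.4
ReLU(2.4) = 2.4
Active neurons (>0): 5

5


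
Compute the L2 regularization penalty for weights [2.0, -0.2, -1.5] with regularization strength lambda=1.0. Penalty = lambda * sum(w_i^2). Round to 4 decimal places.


Squaring each weight:
2.0^2 = 4.0
(-0.2)^2 = 0.04
(-1.5)^2 = 2.25
Sum of squares = 6.29
Penalty = 1.0 * 6.29 = 6.2900

6.2900


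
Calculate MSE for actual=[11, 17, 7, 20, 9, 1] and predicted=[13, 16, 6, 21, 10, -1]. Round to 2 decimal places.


Differences: [-2, 1, 1, -1, -1, 2]
Squared errors: [4, 1, 1, 1, 1, 4]
Sum of squared errors = 12
MSE = 12 / 6 = 2.00

2.00


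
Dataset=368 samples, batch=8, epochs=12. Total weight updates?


Iterations per epoch = 368 / 8 = 46
Total updates = iterations_per_epoch * epochs
= 46 * 12
= 552

552


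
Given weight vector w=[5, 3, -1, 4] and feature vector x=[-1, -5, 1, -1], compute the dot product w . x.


Element-wise products:
5 * -1 = -5
3 * -5 = -15
-1 * 1 = -1
4 * -1 = -4
Sum = -5 + -15 + -1 + -4
= -25

-25


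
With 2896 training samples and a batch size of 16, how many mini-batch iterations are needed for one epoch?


Iterations per epoch = dataset_size / batch_size
= 2896 / 16
= 181

181


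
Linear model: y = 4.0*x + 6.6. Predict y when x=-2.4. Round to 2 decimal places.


y = 4.0 * -2.4 + (6.6)
= -9.6 + (6.6)
= -3.00

-3.00


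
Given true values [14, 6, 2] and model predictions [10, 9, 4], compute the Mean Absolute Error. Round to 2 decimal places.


Absolute errors: [4, 3, 2]
Sum of absolute errors = 9
MAE = 9 / 3 = 3.00

3.00


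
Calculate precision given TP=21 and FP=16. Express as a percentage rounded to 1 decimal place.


Precision = TP / (TP + FP) * 100
= 21 / (21 + 16)
= 21 / 37
= 0.5676
= 56.8%

56.8


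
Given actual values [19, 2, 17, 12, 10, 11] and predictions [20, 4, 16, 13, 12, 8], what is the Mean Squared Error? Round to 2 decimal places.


Differences: [-1, -2, 1, -1, -2, 3]
Squared errors: [1, 4, 1, 1, 4, 9]
Sum of squared errors = 20
MSE = 20 / 6 = 3.33

3.33


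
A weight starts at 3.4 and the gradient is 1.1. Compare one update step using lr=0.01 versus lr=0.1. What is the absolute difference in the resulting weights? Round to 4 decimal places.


With lr=0.01: w_new = 3.4 - 0.01 * 1.1 = 3.389
With lr=0.1: w_new = 3.4 - 0.1 * 1.1 = 3.29
Absolute difference = |3.389 - 3.29|
= 0.0990

0.0990


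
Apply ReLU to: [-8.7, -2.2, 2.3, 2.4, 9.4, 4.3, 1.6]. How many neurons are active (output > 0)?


ReLU(x) = max(0, x) for each element:
ReLU(-8.7) = 0
ReLU(-2.2) = 0
ReLU(2.3) = 2.3
ReLU(2.4) = 2.4
ReLU(9.4) = 9.4
ReLU(4.3) = 4.3
ReLU(1.6) = 1.6
Active neurons (>0): 5

5


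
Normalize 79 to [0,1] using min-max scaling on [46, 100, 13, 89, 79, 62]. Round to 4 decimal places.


Min = 13, Max = 100
Range = 100 - 13 = 87
Scaled = (x - min) / (max - min)
= (79 - 13) / 87
= 66 / 87
= 0.7586

0.7586


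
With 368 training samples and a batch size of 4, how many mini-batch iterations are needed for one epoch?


Iterations per epoch = dataset_size / batch_size
= 368 / 4
= 92

92


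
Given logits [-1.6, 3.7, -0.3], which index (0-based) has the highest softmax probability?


Softmax is a monotonic transformation, so it preserves the argmax.
We need to find the index of the maximum logit.
Index 0: -1.6
Index 1: 3.7
Index 2: -0.3
Maximum logit = 3.7 at index 1

1


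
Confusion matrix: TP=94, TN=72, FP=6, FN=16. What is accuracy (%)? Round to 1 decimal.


Accuracy = (TP + TN) / (TP + TN + FP + FN) * 100
= (94 + 72) / (94 + 72 + 6 + 16)
= 166 / 188
= 0.883
= 88.3%

88.3


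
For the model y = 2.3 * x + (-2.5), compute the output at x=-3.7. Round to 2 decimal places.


y = 2.3 * -3.7 + (-2.5)
= -8.51 + (-2.5)
= -11.01

-11.01


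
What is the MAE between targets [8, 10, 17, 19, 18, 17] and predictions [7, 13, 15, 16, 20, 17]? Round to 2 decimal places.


Absolute errors: [1, 3, 2, 3, 2, 0]
Sum of absolute errors = 11
MAE = 11 / 6 = 1.83

1.83


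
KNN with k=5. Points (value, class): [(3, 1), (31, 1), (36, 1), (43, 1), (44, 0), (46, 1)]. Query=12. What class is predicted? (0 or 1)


Distances from query 12:
Point 3 (class 1): distance = 9
Point 31 (class 1): distance = 19
Point 36 (class 1): distance = 24
Point 43 (class 1): distance = 31
Point 44 (class 0): distance = 32
K=5 nearest neighbors: classes = [1, 1, 1, 1, 0]
Votes for class 1: 4 / 5
Majority vote => class 1

1


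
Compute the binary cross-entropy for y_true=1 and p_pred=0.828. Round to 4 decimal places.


For y=1: Loss = -log(p)
= -log(0.828)
= -(-0.1887)
= 0.1887

0.1887


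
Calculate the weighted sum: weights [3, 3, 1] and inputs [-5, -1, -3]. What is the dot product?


Element-wise products:
3 * -5 = -15
3 * -1 = -3
1 * -3 = -3
Sum = -15 + -3 + -3
= -21

-21


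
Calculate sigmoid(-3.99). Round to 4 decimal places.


sigmoid(z) = 1 / (1 + exp(-z))
exp(-(-3.99)) = exp(3.99) = 54.0549
1 + 54.0549 = 55.0549
1 / 55.0549 = 0.0182

0.0182


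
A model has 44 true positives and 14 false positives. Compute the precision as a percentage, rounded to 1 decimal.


Precision = TP / (TP + FP) * 100
= 44 / (44 + 14)
= 44 / 58
= 0.7586
= 75.9%

75.9


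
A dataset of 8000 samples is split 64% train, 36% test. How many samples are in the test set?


Train samples = 8000 * 64% = 5120
Test samples = 8000 - 5120
= 2880

2880


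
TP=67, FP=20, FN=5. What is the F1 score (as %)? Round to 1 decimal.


Precision = TP / (TP + FP) = 67 / 87 = 0.7701
Recall = TP / (TP + FN) = 67 / 72 = 0.9306
F1 = 2 * P * R / (P + R)
= 2 * 0.7701 * 0.9306 / (0.7701 + 0.9306)
= 1.4333 / 1.7007
= 0.8428
As percentage: 84.3%

84.3


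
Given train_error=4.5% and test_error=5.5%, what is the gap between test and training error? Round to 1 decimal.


Generalization gap = test_error - train_error
= 5.5 - 4.5
= 1.0%
A small gap suggests good generalization.

1.0


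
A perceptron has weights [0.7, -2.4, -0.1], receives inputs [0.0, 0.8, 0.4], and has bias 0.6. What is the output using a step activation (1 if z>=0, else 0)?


z = w . x + b
= 0.7*0.0 + -2.4*0.8 + -0.1*0.4 + 0.6
= 0.0 + -1.92 + -0.04 + 0.6
= -1.96 + 0.6
= -1.36
Since z = -1.36 < 0, output = 0

0


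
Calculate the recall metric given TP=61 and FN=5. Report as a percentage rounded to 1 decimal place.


Recall = TP / (TP + FN) * 100
= 61 / (61 + 5)
= 61 / 66
= 0.9242
= 92.4%

92.4


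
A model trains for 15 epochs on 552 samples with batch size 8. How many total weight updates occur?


Iterations per epoch = 552 / 8 = 69
Total updates = iterations_per_epoch * epochs
= 69 * 15
= 1035

1035


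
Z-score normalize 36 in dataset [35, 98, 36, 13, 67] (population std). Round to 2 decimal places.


Mean = (35 + 98 + 36 + 13 + 67) / 5 = 49.8
Variance = sum((x_i - mean)^2) / n = 876.56
Std = sqrt(876.56) = 29.6068
Z = (x - mean) / std
= (36 - 49.8) / 29.6068
= -13.8 / 29.6068
= -0.47

-0.47


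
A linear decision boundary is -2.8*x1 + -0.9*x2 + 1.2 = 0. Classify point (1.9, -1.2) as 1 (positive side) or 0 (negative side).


Compute -2.8 * 1.9 + -0.9 * -1.2 + 1.2
= -5.32 + 1.08 + 1.2
= -3.04
Since -3.04 < 0, the point is on the negative side.

0


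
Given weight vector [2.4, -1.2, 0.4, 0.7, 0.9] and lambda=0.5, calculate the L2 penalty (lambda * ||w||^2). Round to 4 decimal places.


Squaring each weight:
2.4^2 = 5.76
(-1.2)^2 = 1.44
0.4^2 = 0.16
0.7^2 = 0.49
0.9^2 = 0.81
Sum of squares = 8.66
Penalty = 0.5 * 8.66 = 4.3300

4.3300


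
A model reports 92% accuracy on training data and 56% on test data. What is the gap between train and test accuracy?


Gap = train_accuracy - test_accuracy
= 92 - 56
= 36%
This large gap strongly indicates overfitting.

36


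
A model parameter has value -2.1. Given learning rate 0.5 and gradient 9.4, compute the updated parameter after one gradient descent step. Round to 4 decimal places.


w_new = w_old - lr * gradient
= -2.1 - 0.5 * 9.4
= -2.1 - (4.7)
= -6.8000

-6.8000


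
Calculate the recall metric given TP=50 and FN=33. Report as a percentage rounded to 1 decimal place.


Recall = TP / (TP + FN) * 100
= 50 / (50 + 33)
= 50 / 83
= 0.6024
= 60.2%

60.2


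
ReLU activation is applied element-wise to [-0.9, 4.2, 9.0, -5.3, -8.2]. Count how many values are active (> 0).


ReLU(x) = max(0, x) for each element:
ReLU(-0.9) = 0
ReLU(4.2) = 4.2
ReLU(9.0) = 9.0
ReLU(-5.3) = 0
ReLU(-8.2) = 0
Active neurons (>0): 2

2


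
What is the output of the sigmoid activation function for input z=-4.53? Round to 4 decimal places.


sigmoid(z) = 1 / (1 + exp(-z))
exp(-(-4.53)) = exp(4.53) = 92.7586
1 + 92.7586 = 93.7586
1 / 93.7586 = 0.0107

0.0107


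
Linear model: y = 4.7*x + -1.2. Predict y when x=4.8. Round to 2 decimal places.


y = 4.7 * 4.8 + (-1.2)
= 22.56 + (-1.2)
= 21.36

21.36


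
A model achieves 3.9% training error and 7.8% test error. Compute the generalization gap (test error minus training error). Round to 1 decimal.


Generalization gap = test_error - train_error
= 7.8 - 3.9
= 3.9%
A moderate gap.

3.9


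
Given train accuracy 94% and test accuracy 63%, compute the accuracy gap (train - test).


Gap = train_accuracy - test_accuracy
= 94 - 63
= 31%
This large gap strongly indicates overfitting.

31


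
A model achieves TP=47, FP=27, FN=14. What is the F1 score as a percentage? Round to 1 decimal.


Precision = TP / (TP + FP) = 47 / 74 = 0.6351
Recall = TP / (TP + FN) = 47 / 61 = 0.7705
F1 = 2 * P * R / (P + R)
= 2 * 0.6351 * 0.7705 / (0.6351 + 0.7705)
= 0.9787 / 1.4056
= 0.6963
As percentage: 69.6%

69.6


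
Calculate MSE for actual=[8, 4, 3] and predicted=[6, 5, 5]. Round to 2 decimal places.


Differences: [2, -1, -2]
Squared errors: [4, 1, 4]
Sum of squared errors = 9
MSE = 9 / 3 = 3.00

3.00


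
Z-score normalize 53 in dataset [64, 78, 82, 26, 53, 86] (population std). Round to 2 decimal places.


Mean = (64 + 78 + 82 + 26 + 53 + 86) / 6 = 64.8333
Variance = sum((x_i - mean)^2) / n = 427.4722
Std = sqrt(427.4722) = 20.6754
Z = (x - mean) / std
= (53 - 64.8333) / 20.6754
= -11.8333 / 20.6754
= -0.57

-0.57


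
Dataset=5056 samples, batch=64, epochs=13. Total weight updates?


Iterations per epoch = 5056 / 64 = 79
Total updates = iterations_per_epoch * epochs
= 79 * 13
= 1027

1027


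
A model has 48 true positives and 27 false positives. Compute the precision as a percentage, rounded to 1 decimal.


Precision = TP / (TP + FP) * 100
= 48 / (48 + 27)
= 48 / 75
= 0.64
= 64.0%

64.0


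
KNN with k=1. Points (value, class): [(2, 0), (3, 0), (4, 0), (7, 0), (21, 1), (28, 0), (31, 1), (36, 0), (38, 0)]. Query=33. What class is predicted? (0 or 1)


Distances from query 33:
Point 31 (class 1): distance = 2
K=1 nearest neighbors: classes = [1]
Votes for class 1: 1 / 1
Majority vote => class 1

1


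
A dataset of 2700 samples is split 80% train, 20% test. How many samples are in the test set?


Train samples = 2700 * 80% = 2160
Test samples = 2700 - 2160
= 540

540


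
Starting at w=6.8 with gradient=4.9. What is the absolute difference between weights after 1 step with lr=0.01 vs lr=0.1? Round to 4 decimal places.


With lr=0.01: w_new = 6.8 - 0.01 * 4.9 = 6.751
With lr=0.1: w_new = 6.8 - 0.1 * 4.9 = 6.31
Absolute difference = |6.751 - 6.31|
= 0.4410

0.4410


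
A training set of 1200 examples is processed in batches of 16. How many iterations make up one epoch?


Iterations per epoch = dataset_size / batch_size
= 1200 / 16
= 75

75


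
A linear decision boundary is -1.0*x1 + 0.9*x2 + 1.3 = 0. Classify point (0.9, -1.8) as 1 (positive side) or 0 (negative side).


Compute -1.0 * 0.9 + 0.9 * -1.8 + 1.3
= -0.9 + -1.62 + 1.3
= -1.22
Since -1.22 < 0, the point is on the negative side.

0


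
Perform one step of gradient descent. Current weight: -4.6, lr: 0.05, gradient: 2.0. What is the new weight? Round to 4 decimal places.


w_new = w_old - lr * gradient
= -4.6 - 0.05 * 2.0
= -4.6 - (0.1)
= -4.7000

-4.7000


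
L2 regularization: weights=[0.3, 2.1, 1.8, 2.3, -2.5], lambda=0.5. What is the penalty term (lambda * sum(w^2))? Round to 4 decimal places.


Squaring each weight:
0.3^2 = 0.09
2.1^2 = 4.41
1.8^2 = 3.24
2.3^2 = 5.29
(-2.5)^2 = 6.25
Sum of squares = 19.28
Penalty = 0.5 * 19.28 = 9.6400

9.6400


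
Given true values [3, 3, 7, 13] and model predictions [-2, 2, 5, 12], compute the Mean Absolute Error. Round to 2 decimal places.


Absolute errors: [5, 1, 2, 1]
Sum of absolute errors = 9
MAE = 9 / 4 = 2.25

2.25


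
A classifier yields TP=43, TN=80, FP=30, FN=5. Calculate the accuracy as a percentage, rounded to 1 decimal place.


Accuracy = (TP + TN) / (TP + TN + FP + FN) * 100
= (43 + 80) / (43 + 80 + 30 + 5)
= 123 / 158
= 0.7785
= 77.8%

77.8


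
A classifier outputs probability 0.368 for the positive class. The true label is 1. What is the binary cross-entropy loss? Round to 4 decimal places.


For y=1: Loss = -log(p)
= -log(0.368)
= -(-0.9997)
= 0.9997

0.9997


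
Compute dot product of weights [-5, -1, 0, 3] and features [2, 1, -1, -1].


Element-wise products:
-5 * 2 = -10
-1 * 1 = -1
0 * -1 = 0
3 * -1 = -3
Sum = -10 + -1 + 0 + -3
= -14

-14


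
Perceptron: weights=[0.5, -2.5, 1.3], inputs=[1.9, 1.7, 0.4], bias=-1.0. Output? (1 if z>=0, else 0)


z = w . x + b
= 0.5*1.9 + -2.5*1.7 + 1.3*0.4 + -1.0
= 0.95 + -4.25 + 0.52 + -1.0
= -2.78 + -1.0
= -3.78
Since z = -3.78 < 0, output = 0

0


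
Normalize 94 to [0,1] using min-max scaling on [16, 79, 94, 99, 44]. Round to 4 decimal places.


Min = 16, Max = 99
Range = 99 - 16 = 83
Scaled = (x - min) / (max - min)
= (94 - 16) / 83
= 78 / 83
= 0.9398

0.9398


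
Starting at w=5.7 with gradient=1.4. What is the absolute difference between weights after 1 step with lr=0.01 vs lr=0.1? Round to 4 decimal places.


With lr=0.01: w_new = 5.7 - 0.01 * 1.4 = 5.686
With lr=0.1: w_new = 5.7 - 0.1 * 1.4 = 5.56
Absolute difference = |5.686 - 5.56|
= 0.1260

0.1260


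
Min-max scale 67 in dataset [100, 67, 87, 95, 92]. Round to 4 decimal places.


Min = 67, Max = 100
Range = 100 - 67 = 33
Scaled = (x - min) / (max - min)
= (67 - 67) / 33
= 0 / 33
= 0.0000

0.0000


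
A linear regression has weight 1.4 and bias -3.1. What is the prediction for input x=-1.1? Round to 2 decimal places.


y = 1.4 * -1.1 + (-3.1)
= -1.54 + (-3.1)
= -4.64

-4.64


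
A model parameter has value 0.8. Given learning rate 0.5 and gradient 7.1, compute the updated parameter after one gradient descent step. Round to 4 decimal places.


w_new = w_old - lr * gradient
= 0.8 - 0.5 * 7.1
= 0.8 - (3.55)
= -2.7500

-2.7500


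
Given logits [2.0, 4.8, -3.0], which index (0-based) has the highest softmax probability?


Softmax is a monotonic transformation, so it preserves the argmax.
We need to find the index of the maximum logit.
Index 0: 2.0
Index 1: 4.8
Index 2: -3.0
Maximum logit = 4.8 at index 1

1


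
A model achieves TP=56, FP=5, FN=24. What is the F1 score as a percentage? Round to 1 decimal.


Precision = TP / (TP + FP) = 56 / 61 = 0.918
Recall = TP / (TP + FN) = 56 / 80 = 0.7
F1 = 2 * P * R / (P + R)
= 2 * 0.918 * 0.7 / (0.918 + 0.7)
= 1.2852 / 1.618
= 0.7943
As percentage: 79.4%

79.4


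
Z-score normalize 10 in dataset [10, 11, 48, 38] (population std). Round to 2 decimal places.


Mean = (10 + 11 + 48 + 38) / 4 = 26.75
Variance = sum((x_i - mean)^2) / n = 276.6875
Std = sqrt(276.6875) = 16.6339
Z = (x - mean) / std
= (10 - 26.75) / 16.6339
= -16.75 / 16.6339
= -1.01

-1.01


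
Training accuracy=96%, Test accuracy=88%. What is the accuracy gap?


Gap = train_accuracy - test_accuracy
= 96 - 88
= 8%
This moderate gap may indicate mild overfitting.

8


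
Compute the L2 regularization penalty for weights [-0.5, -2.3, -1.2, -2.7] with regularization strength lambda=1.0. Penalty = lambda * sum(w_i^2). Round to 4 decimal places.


Squaring each weight:
(-0.5)^2 = 0.25
(-2.3)^2 = 5.29
(-1.2)^2 = 1.44
(-2.7)^2 = 7.29
Sum of squares = 14.27
Penalty = 1.0 * 14.27 = 14.2700

14.2700


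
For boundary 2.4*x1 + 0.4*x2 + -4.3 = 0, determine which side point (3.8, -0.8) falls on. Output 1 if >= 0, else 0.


Compute 2.4 * 3.8 + 0.4 * -0.8 + -4.3
= 9.12 + -0.32 + -4.3
= 4.5
Since 4.5 >= 0, the point is on the positive side.

1


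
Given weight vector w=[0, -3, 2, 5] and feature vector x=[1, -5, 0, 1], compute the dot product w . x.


Element-wise products:
0 * 1 = 0
-3 * -5 = 15
2 * 0 = 0
5 * 1 = 5
Sum = 0 + 15 + 0 + 5
= 20

20


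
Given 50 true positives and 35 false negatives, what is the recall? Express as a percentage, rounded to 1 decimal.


Recall = TP / (TP + FN) * 100
= 50 / (50 + 35)
= 50 / 85
= 0.5882
= 58.8%

58.8


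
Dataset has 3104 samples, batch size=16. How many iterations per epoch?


Iterations per epoch = dataset_size / batch_size
= 3104 / 16
= 194

194


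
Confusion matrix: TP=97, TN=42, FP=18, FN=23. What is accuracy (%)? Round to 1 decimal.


Accuracy = (TP + TN) / (TP + TN + FP + FN) * 100
= (97 + 42) / (97 + 42 + 18 + 23)
= 139 / 180
= 0.7722
= 77.2%

77.2


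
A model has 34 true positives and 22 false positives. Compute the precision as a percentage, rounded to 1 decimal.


Precision = TP / (TP + FP) * 100
= 34 / (34 + 22)
= 34 / 56
= 0.6071
= 60.7%

60.7


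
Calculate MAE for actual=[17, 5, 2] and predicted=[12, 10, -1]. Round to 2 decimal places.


Absolute errors: [5, 5, 3]
Sum of absolute errors = 13
MAE = 13 / 3 = 4.33

4.33


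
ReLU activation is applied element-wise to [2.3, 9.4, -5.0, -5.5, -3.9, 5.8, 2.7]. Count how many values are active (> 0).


ReLU(x) = max(0, x) for each element:
ReLU(2.3) = 2.3
ReLU(9.4) = 9.4
ReLU(-5.0) = 0
ReLU(-5.5) = 0
ReLU(-3.9) = 0
ReLU(5.8) = 5.8
ReLU(2.7) = 2.7
Active neurons (>0): 4

4


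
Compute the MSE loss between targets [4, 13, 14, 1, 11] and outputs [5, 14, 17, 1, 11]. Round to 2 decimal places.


Differences: [-1, -1, -3, 0, 0]
Squared errors: [1, 1, 9, 0, 0]
Sum of squared errors = 11
MSE = 11 / 5 = 2.20

2.20


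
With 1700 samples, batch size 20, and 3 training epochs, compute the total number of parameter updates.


Iterations per epoch = 1700 / 20 = 85
Total updates = iterations_per_epoch * epochs
= 85 * 3
= 255

255


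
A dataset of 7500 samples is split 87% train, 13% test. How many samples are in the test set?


Train samples = 7500 * 87% = 6525
Test samples = 7500 - 6525
= 975

975


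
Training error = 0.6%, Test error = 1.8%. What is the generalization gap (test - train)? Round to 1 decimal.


Generalization gap = test_error - train_error
= 1.8 - 0.6
= 1.2%
A small gap suggests good generalization.

1.2


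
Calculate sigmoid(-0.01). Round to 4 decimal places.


sigmoid(z) = 1 / (1 + exp(-z))
exp(-(-0.01)) = exp(0.01) = 1.01
1 + 1.01 = 2.0101
1 / 2.0101 = 0.4975

0.4975


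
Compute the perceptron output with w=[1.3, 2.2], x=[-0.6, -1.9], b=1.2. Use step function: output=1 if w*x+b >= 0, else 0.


z = w . x + b
= 1.3*-0.6 + 2.2*-1.9 + 1.2
= -0.78 + -4.18 + 1.2
= -4.96 + 1.2
= -3.76
Since z = -3.76 < 0, output = 0

0


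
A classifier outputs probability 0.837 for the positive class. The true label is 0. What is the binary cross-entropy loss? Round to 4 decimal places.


For y=0: Loss = -log(1-p)
= -log(1 - 0.837)
= -log(0.163)
= -(-1.814)
= 1.8140

1.8140


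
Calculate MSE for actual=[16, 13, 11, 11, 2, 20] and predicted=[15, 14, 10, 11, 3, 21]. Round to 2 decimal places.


Differences: [1, -1, 1, 0, -1, -1]
Squared errors: [1, 1, 1, 0, 1, 1]
Sum of squared errors = 5
MSE = 5 / 6 = 0.83

0.83


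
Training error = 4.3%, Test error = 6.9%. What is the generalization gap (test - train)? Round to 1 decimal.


Generalization gap = test_error - train_error
= 6.9 - 4.3
= 2.6%
A moderate gap.

2.6


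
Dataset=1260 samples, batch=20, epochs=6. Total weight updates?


Iterations per epoch = 1260 / 20 = 63
Total updates = iterations_per_epoch * epochs
= 63 * 6
= 378

378


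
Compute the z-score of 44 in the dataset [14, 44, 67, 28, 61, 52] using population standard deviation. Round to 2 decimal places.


Mean = (14 + 44 + 67 + 28 + 61 + 52) / 6 = 44.3333
Variance = sum((x_i - mean)^2) / n = 339.5556
Std = sqrt(339.5556) = 18.427
Z = (x - mean) / std
= (44 - 44.3333) / 18.427
= -0.3333 / 18.427
= -0.02

-0.02


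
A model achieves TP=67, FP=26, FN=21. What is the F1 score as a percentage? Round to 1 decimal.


Precision = TP / (TP + FP) = 67 / 93 = 0.7204
Recall = TP / (TP + FN) = 67 / 88 = 0.7614
F1 = 2 * P * R / (P + R)
= 2 * 0.7204 * 0.7614 / (0.7204 + 0.7614)
= 1.097 / 1.4818
= 0.7403
As percentage: 74.0%

74.0


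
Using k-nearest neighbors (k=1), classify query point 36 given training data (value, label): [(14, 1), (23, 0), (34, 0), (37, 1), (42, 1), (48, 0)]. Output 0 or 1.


Distances from query 36:
Point 37 (class 1): distance = 1
K=1 nearest neighbors: classes = [1]
Votes for class 1: 1 / 1
Majority vote => class 1

1


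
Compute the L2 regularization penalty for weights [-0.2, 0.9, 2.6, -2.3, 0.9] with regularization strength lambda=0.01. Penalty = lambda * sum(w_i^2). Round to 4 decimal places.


Squaring each weight:
(-0.2)^2 = 0.04
0.9^2 = 0.81
2.6^2 = 6.76
(-2.3)^2 = 5.29
0.9^2 = 0.81
Sum of squares = 13.71
Penalty = 0.01 * 13.71 = 0.1371

0.1371


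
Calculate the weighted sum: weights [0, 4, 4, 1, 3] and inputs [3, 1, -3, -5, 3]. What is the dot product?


Element-wise products:
0 * 3 = 0
4 * 1 = 4
4 * -3 = -12
1 * -5 = -5
3 * 3 = 9
Sum = 0 + 4 + -12 + -5 + 9
= -4

-4


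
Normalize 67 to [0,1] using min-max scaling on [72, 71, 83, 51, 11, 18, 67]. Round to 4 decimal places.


Min = 11, Max = 83
Range = 83 - 11 = 72
Scaled = (x - min) / (max - min)
= (67 - 11) / 72
= 56 / 72
= 0.7778

0.7778


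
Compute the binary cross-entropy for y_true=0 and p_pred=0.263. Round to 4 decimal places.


For y=0: Loss = -log(1-p)
= -log(1 - 0.263)
= -log(0.737)
= -(-0.3052)
= 0.3052

0.3052


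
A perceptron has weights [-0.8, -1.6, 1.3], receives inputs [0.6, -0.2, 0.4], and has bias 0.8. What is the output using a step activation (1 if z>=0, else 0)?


z = w . x + b
= -0.8*0.6 + -1.6*-0.2 + 1.3*0.4 + 0.8
= -0.48 + 0.32 + 0.52 + 0.8
= 0.36 + 0.8
= 1.16
Since z = 1.16 >= 0, output = 1

1


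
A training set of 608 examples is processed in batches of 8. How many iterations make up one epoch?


Iterations per epoch = dataset_size / batch_size
= 608 / 8
= 76

76


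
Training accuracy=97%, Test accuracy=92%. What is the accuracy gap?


Gap = train_accuracy - test_accuracy
= 97 - 92
= 5%
This moderate gap may indicate mild overfitting.

5


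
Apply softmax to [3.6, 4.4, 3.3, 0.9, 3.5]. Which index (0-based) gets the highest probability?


Softmax is a monotonic transformation, so it preserves the argmax.
We need to find the index of the maximum logit.
Index 0: 3.6
Index 1: 4.4
Index 2: 3.3
Index 3: 0.9
Index 4: 3.5
Maximum logit = 4.4 at index 1

1


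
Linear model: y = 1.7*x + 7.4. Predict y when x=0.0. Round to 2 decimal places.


y = 1.7 * 0.0 + (7.4)
= 0.0 + (7.4)
= 7.40

7.40


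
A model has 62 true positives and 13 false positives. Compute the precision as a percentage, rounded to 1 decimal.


Precision = TP / (TP + FP) * 100
= 62 / (62 + 13)
= 62 / 75
= 0.8267
= 82.7%

82.7


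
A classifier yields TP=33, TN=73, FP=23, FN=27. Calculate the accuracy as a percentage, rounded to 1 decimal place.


Accuracy = (TP + TN) / (TP + TN + FP + FN) * 100
= (33 + 73) / (33 + 73 + 23 + 27)
= 106 / 156
= 0.6795
= 67.9%

67.9


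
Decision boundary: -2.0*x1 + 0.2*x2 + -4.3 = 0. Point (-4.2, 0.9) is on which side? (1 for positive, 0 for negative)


Compute -2.0 * -4.2 + 0.2 * 0.9 + -4.3
= 8.4 + 0.18 + -4.3
= 4.28
Since 4.28 >= 0, the point is on the positive side.

1


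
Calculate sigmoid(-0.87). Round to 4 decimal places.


sigmoid(z) = 1 / (1 + exp(-z))
exp(-(-0.87)) = exp(0.87) = 2.3869
1 + 2.3869 = 3.3869
1 / 3.3869 = 0.2953

0.2953


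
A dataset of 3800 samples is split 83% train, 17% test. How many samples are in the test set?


Train samples = 3800 * 83% = 3154
Test samples = 3800 - 3154
= 646

646


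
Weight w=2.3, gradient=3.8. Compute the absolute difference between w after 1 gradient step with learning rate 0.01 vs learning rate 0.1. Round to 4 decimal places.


With lr=0.01: w_new = 2.3 - 0.01 * 3.8 = 2.262
With lr=0.1: w_new = 2.3 - 0.1 * 3.8 = 1.92
Absolute difference = |2.262 - 1.92|
= 0.3420

0.3420


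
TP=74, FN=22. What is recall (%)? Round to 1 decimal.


Recall = TP / (TP + FN) * 100
= 74 / (74 + 22)
= 74 / 96
= 0.7708
= 77.1%

77.1


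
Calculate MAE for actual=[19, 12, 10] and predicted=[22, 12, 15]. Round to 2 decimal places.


Absolute errors: [3, 0, 5]
Sum of absolute errors = 8
MAE = 8 / 3 = 2.67

2.67


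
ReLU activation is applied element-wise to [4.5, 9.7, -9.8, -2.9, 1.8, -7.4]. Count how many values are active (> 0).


ReLU(x) = max(0, x) for each element:
ReLU(4.5) = 4.5
ReLU(9.7) = 9.7
ReLU(-9.8) = 0
ReLU(-2.9) = 0
ReLU(1.8) = 1.8
ReLU(-7.4) = 0
Active neurons (>0): 3

3


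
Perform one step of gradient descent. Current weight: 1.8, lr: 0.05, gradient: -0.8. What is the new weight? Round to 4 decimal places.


w_new = w_old - lr * gradient
= 1.8 - 0.05 * -0.8
= 1.8 - (-0.04)
= 1.8400

1.8400


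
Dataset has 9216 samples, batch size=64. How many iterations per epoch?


Iterations per epoch = dataset_size / batch_size
= 9216 / 64
= 144

144


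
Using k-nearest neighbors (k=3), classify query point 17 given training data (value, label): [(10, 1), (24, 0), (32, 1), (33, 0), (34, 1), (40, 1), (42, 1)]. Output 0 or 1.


Distances from query 17:
Point 24 (class 0): distance = 7
Point 10 (class 1): distance = 7
Point 32 (class 1): distance = 15
K=3 nearest neighbors: classes = [0, 1, 1]
Votes for class 1: 2 / 3
Majority vote => class 1

1


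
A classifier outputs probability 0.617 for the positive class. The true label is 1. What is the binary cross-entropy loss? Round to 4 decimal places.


For y=1: Loss = -log(p)
= -log(0.617)
= -(-0.4829)
= 0.4829

0.4829


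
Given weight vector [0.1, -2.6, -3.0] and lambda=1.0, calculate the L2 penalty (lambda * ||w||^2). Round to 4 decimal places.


Squaring each weight:
0.1^2 = 0.01
(-2.6)^2 = 6.76
(-3.0)^2 = 9.0
Sum of squares = 15.77
Penalty = 1.0 * 15.77 = 15.7700

15.7700


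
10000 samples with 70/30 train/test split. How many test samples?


Train samples = 10000 * 70% = 7000
Test samples = 10000 - 7000
= 3000

3000


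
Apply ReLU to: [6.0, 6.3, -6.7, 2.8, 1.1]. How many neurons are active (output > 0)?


ReLU(x) = max(0, x) for each element:
ReLU(6.0) = 6.0
ReLU(6.3) = 6.3
ReLU(-6.7) = 0
ReLU(2.8) = 2.8
ReLU(1.1) = 1.1
Active neurons (>0): 4

4


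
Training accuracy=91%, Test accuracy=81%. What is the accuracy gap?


Gap = train_accuracy - test_accuracy
= 91 - 81
= 10%
This moderate gap may indicate mild overfitting.

10


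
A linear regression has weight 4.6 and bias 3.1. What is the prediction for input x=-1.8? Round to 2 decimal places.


y = 4.6 * -1.8 + (3.1)
= -8.28 + (3.1)
= -5.18

-5.18


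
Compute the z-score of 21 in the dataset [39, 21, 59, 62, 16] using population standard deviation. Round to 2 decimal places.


Mean = (39 + 21 + 59 + 62 + 16) / 5 = 39.4
Variance = sum((x_i - mean)^2) / n = 356.24
Std = sqrt(356.24) = 18.8743
Z = (x - mean) / std
= (21 - 39.4) / 18.8743
= -18.4 / 18.8743
= -0.97

-0.97


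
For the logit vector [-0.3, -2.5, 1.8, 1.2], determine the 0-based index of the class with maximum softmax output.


Softmax is a monotonic transformation, so it preserves the argmax.
We need to find the index of the maximum logit.
Index 0: -0.3
Index 1: -2.5
Index 2: 1.8
Index 3: 1.2
Maximum logit = 1.8 at index 2

2


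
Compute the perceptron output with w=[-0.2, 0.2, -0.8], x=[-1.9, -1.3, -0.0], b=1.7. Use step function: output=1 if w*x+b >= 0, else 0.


z = w . x + b
= -0.2*-1.9 + 0.2*-1.3 + -0.8*-0.0 + 1.7
= 0.38 + -0.26 + 0.0 + 1.7
= 0.12 + 1.7
= 1.82
Since z = 1.82 >= 0, output = 1

1


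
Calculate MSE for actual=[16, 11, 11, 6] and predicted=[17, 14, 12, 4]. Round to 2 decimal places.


Differences: [-1, -3, -1, 2]
Squared errors: [1, 9, 1, 4]
Sum of squared errors = 15
MSE = 15 / 4 = 3.75

3.75


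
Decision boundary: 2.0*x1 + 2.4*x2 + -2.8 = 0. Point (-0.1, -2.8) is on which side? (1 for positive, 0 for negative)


Compute 2.0 * -0.1 + 2.4 * -2.8 + -2.8
= -0.2 + -6.72 + -2.8
= -9.72
Since -9.72 < 0, the point is on the negative side.

0


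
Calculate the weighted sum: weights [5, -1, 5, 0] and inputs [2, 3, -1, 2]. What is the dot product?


Element-wise products:
5 * 2 = 10
-1 * 3 = -3
5 * -1 = -5
0 * 2 = 0
Sum = 10 + -3 + -5 + 0
= 2

2


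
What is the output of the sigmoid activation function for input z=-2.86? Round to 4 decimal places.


sigmoid(z) = 1 / (1 + exp(-z))
exp(-(-2.86)) = exp(2.86) = 17.4615
1 + 17.4615 = 18.4615
1 / 18.4615 = 0.0542

0.0542


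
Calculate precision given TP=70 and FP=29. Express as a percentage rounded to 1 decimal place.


Precision = TP / (TP + FP) * 100
= 70 / (70 + 29)
= 70 / 99
= 0.7071
= 70.7%

70.7


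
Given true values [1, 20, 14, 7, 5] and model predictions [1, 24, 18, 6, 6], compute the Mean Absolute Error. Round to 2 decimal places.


Absolute errors: [0, 4, 4, 1, 1]
Sum of absolute errors = 10
MAE = 10 / 5 = 2.00

2.00


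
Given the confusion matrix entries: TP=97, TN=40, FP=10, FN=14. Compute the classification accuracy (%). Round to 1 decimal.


Accuracy = (TP + TN) / (TP + TN + FP + FN) * 100
= (97 + 40) / (97 + 40 + 10 + 14)
= 137 / 161
= 0.8509
= 85.1%

85.1


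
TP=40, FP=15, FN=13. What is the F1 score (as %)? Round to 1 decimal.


Precision = TP / (TP + FP) = 40 / 55 = 0.7273
Recall = TP / (TP + FN) = 40 / 53 = 0.7547
F1 = 2 * P * R / (P + R)
= 2 * 0.7273 * 0.7547 / (0.7273 + 0.7547)
= 1.0978 / 1.482
= 0.7407
As percentage: 74.1%

74.1


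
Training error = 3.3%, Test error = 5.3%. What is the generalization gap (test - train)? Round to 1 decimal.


Generalization gap = test_error - train_error
= 5.3 - 3.3
= 2.0%
A moderate gap.

2.0


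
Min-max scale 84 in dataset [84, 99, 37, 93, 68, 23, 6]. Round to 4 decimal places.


Min = 6, Max = 99
Range = 99 - 6 = 93
Scaled = (x - min) / (max - min)
= (84 - 6) / 93
= 78 / 93
= 0.8387

0.8387


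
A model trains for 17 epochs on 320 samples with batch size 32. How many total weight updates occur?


Iterations per epoch = 320 / 32 = 10
Total updates = iterations_per_epoch * epochs
= 10 * 17
= 170

170


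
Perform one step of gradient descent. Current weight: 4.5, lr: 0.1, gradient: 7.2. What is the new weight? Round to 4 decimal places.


w_new = w_old - lr * gradient
= 4.5 - 0.1 * 7.2
= 4.5 - (0.72)
= 3.7800

3.7800


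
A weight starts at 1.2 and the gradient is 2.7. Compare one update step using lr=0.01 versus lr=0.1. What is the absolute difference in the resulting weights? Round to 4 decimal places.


With lr=0.01: w_new = 1.2 - 0.01 * 2.7 = 1.173
With lr=0.1: w_new = 1.2 - 0.1 * 2.7 = 0.93
Absolute difference = |1.173 - 0.93|
= 0.2430

0.2430


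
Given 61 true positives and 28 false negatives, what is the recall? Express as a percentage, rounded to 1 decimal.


Recall = TP / (TP + FN) * 100
= 61 / (61 + 28)
= 61 / 89
= 0.6854
= 68.5%

68.5


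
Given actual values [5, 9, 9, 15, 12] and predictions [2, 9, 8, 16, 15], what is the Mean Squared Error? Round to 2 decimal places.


Differences: [3, 0, 1, -1, -3]
Squared errors: [9, 0, 1, 1, 9]
Sum of squared errors = 20
MSE = 20 / 5 = 4.00

4.00


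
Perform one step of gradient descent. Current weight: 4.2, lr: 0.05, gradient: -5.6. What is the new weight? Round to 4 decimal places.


w_new = w_old - lr * gradient
= 4.2 - 0.05 * -5.6
= 4.2 - (-0.28)
= 4.4800

4.4800


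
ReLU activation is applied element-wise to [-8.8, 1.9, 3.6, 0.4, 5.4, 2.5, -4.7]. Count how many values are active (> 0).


ReLU(x) = max(0, x) for each element:
ReLU(-8.8) = 0
ReLU(1.9) = 1.9
ReLU(3.6) = 3.6
ReLU(0.4) = 0.4
ReLU(5.4) = 5.4
ReLU(2.5) = 2.5
ReLU(-4.7) = 0
Active neurons (>0): 5

5


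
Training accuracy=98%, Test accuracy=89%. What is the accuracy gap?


Gap = train_accuracy - test_accuracy
= 98 - 89
= 9%
This moderate gap may indicate mild overfitting.

9


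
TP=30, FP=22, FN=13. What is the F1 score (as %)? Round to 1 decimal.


Precision = TP / (TP + FP) = 30 / 52 = 0.5769
Recall = TP / (TP + FN) = 30 / 43 = 0.6977
F1 = 2 * P * R / (P + R)
= 2 * 0.5769 * 0.6977 / (0.5769 + 0.6977)
= 0.805 / 1.2746
= 0.6316
As percentage: 63.2%

63.2


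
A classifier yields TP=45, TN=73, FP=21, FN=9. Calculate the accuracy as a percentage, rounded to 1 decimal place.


Accuracy = (TP + TN) / (TP + TN + FP + FN) * 100
= (45 + 73) / (45 + 73 + 21 + 9)
= 118 / 148
= 0.7973
= 79.7%

79.7


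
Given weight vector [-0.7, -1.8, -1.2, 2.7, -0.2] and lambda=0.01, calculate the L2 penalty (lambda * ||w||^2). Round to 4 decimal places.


Squaring each weight:
(-0.7)^2 = 0.49
(-1.8)^2 = 3.24
(-1.2)^2 = 1.44
2.7^2 = 7.29
(-0.2)^2 = 0.04
Sum of squares = 12.5
Penalty = 0.01 * 12.5 = 0.1250

0.1250


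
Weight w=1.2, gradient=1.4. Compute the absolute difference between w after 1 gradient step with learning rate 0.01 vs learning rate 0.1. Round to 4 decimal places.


With lr=0.01: w_new = 1.2 - 0.01 * 1.4 = 1.186
With lr=0.1: w_new = 1.2 - 0.1 * 1.4 = 1.06
Absolute difference = |1.186 - 1.06|
= 0.1260

0.1260


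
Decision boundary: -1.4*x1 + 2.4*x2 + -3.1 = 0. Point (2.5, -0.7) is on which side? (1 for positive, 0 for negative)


Compute -1.4 * 2.5 + 2.4 * -0.7 + -3.1
= -3.5 + -1.68 + -3.1
= -8.28
Since -8.28 < 0, the point is on the negative side.

0


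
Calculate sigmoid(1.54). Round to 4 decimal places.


sigmoid(z) = 1 / (1 + exp(-z))
exp(-(1.54)) = exp(-1.54) = 0.2144
1 + 0.2144 = 1.2144
1 / 1.2144 = 0.8235

0.8235


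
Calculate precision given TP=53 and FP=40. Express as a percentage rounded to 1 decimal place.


Precision = TP / (TP + FP) * 100
= 53 / (53 + 40)
= 53 / 93
= 0.5699
= 57.0%

57.0


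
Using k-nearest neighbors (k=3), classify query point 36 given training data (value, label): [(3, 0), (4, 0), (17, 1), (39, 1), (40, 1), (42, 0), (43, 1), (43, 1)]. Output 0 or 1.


Distances from query 36:
Point 39 (class 1): distance = 3
Point 40 (class 1): distance = 4
Point 42 (class 0): distance = 6
K=3 nearest neighbors: classes = [1, 1, 0]
Votes for class 1: 2 / 3
Majority vote => class 1

1


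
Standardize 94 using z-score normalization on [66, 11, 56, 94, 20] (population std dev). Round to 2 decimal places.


Mean = (66 + 11 + 56 + 94 + 20) / 5 = 49.4
Variance = sum((x_i - mean)^2) / n = 929.44
Std = sqrt(929.44) = 30.4867
Z = (x - mean) / std
= (94 - 49.4) / 30.4867
= 44.6 / 30.4867
= 1.46

1.46


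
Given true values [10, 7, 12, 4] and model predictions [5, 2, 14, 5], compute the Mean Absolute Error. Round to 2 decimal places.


Absolute errors: [5, 5, 2, 1]
Sum of absolute errors = 13
MAE = 13 / 4 = 3.25

3.25


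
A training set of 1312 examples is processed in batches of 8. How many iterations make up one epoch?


Iterations per epoch = dataset_size / batch_size
= 1312 / 8
= 164

164


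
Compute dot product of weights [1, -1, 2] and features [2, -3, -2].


Element-wise products:
1 * 2 = 2
-1 * -3 = 3
2 * -2 = -4
Sum = 2 + 3 + -4
= 1

1


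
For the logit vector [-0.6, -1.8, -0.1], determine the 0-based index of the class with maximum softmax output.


Softmax is a monotonic transformation, so it preserves the argmax.
We need to find the index of the maximum logit.
Index 0: -0.6
Index 1: -1.8
Index 2: -0.1
Maximum logit = -0.1 at index 2

2


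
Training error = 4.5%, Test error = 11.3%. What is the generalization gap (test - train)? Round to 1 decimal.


Generalization gap = test_error - train_error
= 11.3 - 4.5
= 6.8%
A moderate gap.

6.8


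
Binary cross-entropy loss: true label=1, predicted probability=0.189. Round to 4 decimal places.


For y=1: Loss = -log(p)
= -log(0.189)
= -(-1.666)
= 1.6660

1.6660


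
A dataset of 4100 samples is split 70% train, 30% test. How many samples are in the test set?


Train samples = 4100 * 70% = 2870
Test samples = 4100 - 2870
= 1230

1230


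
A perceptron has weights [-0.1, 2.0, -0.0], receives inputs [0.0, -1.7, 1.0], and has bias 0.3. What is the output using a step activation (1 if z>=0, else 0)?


z = w . x + b
= -0.1*0.0 + 2.0*-1.7 + -0.0*1.0 + 0.3
= -0.0 + -3.4 + -0.0 + 0.3
= -3.4 + 0.3
= -3.1
Since z = -3.1 < 0, output = 0

0


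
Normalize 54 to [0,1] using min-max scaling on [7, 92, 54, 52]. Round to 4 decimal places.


Min = 7, Max = 92
Range = 92 - 7 = 85
Scaled = (x - min) / (max - min)
= (54 - 7) / 85
= 47 / 85
= 0.5529

0.5529


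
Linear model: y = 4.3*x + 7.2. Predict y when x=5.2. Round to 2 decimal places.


y = 4.3 * 5.2 + (7.2)
= 22.36 + (7.2)
= 29.56

29.56


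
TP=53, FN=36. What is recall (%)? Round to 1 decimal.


Recall = TP / (TP + FN) * 100
= 53 / (53 + 36)
= 53 / 89
= 0.5955
= 59.6%

59.6


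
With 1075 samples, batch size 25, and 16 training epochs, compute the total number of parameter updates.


Iterations per epoch = 1075 / 25 = 43
Total updates = iterations_per_epoch * epochs
= 43 * 16
= 688

688


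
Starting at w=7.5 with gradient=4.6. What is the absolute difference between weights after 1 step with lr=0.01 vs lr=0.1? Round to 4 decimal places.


With lr=0.01: w_new = 7.5 - 0.01 * 4.6 = 7.454
With lr=0.1: w_new = 7.5 - 0.1 * 4.6 = 7.04
Absolute difference = |7.454 - 7.04|
= 0.4140

0.4140


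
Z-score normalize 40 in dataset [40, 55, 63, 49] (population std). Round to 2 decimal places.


Mean = (40 + 55 + 63 + 49) / 4 = 51.75
Variance = sum((x_i - mean)^2) / n = 70.6875
Std = sqrt(70.6875) = 8.4076
Z = (x - mean) / std
= (40 - 51.75) / 8.4076
= -11.75 / 8.4076
= -1.40

-1.40


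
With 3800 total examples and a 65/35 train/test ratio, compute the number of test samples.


Train samples = 3800 * 65% = 2470
Test samples = 3800 - 2470
= 1330

1330


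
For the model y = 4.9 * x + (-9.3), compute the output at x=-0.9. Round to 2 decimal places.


y = 4.9 * -0.9 + (-9.3)
= -4.41 + (-9.3)
= -13.71

-13.71


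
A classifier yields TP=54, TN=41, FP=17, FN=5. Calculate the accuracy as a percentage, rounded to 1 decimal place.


Accuracy = (TP + TN) / (TP + TN + FP + FN) * 100
= (54 + 41) / (54 + 41 + 17 + 5)
= 95 / 117
= 0.812
= 81.2%

81.2


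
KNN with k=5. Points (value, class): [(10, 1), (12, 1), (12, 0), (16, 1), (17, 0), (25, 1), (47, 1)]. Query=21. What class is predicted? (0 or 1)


Distances from query 21:
Point 17 (class 0): distance = 4
Point 25 (class 1): distance = 4
Point 16 (class 1): distance = 5
Point 12 (class 0): distance = 9
Point 12 (class 1): distance = 9
K=5 nearest neighbors: classes = [0, 1, 1, 0, 1]
Votes for class 1: 3 / 5
Majority vote => class 1

1
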